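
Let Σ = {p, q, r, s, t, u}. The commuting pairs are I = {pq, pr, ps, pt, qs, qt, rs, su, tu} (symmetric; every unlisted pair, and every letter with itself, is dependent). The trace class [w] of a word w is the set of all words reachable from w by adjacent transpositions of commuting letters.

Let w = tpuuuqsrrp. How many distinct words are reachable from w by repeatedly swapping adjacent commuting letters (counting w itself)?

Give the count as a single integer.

162

drop 0:t onto floor
drop 1:p onto floor
drop 2:u onto {1:p}
drop 3:u onto {2:u}
drop 4:u onto {3:u}
drop 5:q onto {4:u}
drop 6:s onto {0:t}
drop 7:r onto {0:t, 5:q}
drop 8:r onto {7:r}
drop 9:p onto {4:u}
ground layer = {0:t, 1:p}
drop-orders for the pieces not yet dropped (sum over which currently-grounded one goes next):
  1 to go: {6} 1  {8} 1  {9} 1
  2 to go: {6,8} 2  {6,9} 2  {7,8} 1  {8,9} 2
  3 to go: {5,7,8} 1  {6,7,8} 3  {6,8,9} 6  {7,8,9} 3
  4 to go: {0,6,7,8} 3  {5,6,7,8} 4  {5,7,8,9} 4  {6,7,8,9} 12
  5 to go: {0,5,6,7,8} 7  {0,6,7,8,9} 15  {4,5,7,8,9} 4  {5,6,7,8,9} 20
  6 to go: {0,5,6,7,8,9} 42  {3,4,5,7,8,9} 4  {4,5,6,7,8,9} 24
  7 to go: {0,4,5,6,7,8,9} 66  {2,3,4,5,7,8,9} 4  {3,4,5,6,7,8,9} 28
  8 to go: {0,3,4,5,6,7,8,9} 94  {1,2,3,4,5,7,8,9} 4  {2,3,4,5,6,7,8,9} 32
  if 0:t drops first: 36 orders
  if 1:p drops first: 126 orders
heap linearizations: 162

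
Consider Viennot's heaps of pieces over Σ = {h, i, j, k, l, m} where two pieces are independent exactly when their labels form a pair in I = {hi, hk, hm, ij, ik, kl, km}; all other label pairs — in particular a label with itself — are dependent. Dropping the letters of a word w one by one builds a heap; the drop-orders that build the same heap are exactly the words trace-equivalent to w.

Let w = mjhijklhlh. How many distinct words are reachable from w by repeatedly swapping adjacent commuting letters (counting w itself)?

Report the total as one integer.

21

#0=m has no predecessor
#1=j depends on [0:m]
#2=h depends on [1:j]
#3=i depends on [0:m]
#4=j depends on [2:h]
#5=k depends on [4:j]
#6=l depends on [3:i, 4:j]
#7=h depends on [6:l]
#8=l depends on [7:h]
#9=h depends on [8:l]
sources: [0:m]
N(rest) = Σ N(rest − s) over sources s of rest; N(one piece) = 1:
  size 1 → [5]=1  [9]=1
  size 2 → [5,9]=2  [8,9]=1
  size 3 → [5,8,9]=3  [7,8,9]=1
  size 4 → [5,7,8,9]=4  [6,7,8,9]=1
  size 5 → [3,6,7,8,9]=1  [5,6,7,8,9]=5
  size 6 → [3,5,6,7,8,9]=6  [4,5,6,7,8,9]=5
  size 7 → [2,4,5,6,7,8,9]=5  [3,4,5,6,7,8,9]=11
  size 8 → [1,2,4,5,6,7,8,9]=5  [2,3,4,5,6,7,8,9]=16
  first=0(m) contributes 21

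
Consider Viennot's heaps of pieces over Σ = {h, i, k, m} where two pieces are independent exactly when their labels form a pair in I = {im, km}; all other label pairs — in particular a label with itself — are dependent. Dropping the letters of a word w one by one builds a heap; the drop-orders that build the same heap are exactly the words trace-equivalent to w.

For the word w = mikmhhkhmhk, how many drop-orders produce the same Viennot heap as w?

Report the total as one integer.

piece 0:m — minimal
piece 1:i — minimal
piece 2:k rests on {1:i}
piece 3:m rests on {0:m}
piece 4:h rests on {2:k, 3:m}
piece 5:h rests on {4:h}
piece 6:k rests on {5:h}
piece 7:h rests on {6:k}
piece 8:m rests on {7:h}
piece 9:h rests on {8:m}
piece 10:k rests on {9:h}
minimal pieces: {0:m, 1:i}
ways to finish when only these pieces remain (= sum over removing one remaining piece with nothing left below it):
  1 left: {10}→1
  2 left: {9,10}→1
  3 left: {8,9,10}→1
  4 left: {7,8,9,10}→1
  5 left: {6,7,8,9,10}→1
  6 left: {5,6,7,8,9,10}→1
  7 left: {4,5,6,7,8,9,10}→1
  8 left: {2,4,5,6,7,8,9,10}→1  {3,4,5,6,7,8,9,10}→1
  9 left: {0,3,4,5,6,7,8,9,10}→1  {1,2,4,5,6,7,8,9,10}→1  {2,3,4,5,6,7,8,9,10}→2
  placing 0:m first → 3 extensions
  placing 1:i first → 3 extensions
total linear extensions = 6

6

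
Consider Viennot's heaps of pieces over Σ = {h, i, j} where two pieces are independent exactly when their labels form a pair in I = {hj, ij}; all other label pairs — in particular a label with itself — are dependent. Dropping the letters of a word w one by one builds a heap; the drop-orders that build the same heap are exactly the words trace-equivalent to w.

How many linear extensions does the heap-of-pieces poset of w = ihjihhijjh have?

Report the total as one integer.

120

0(i) covers ∅
1(h) covers 0:i
2(j) covers ∅
3(i) covers 1:h
4(h) covers 3:i
5(h) covers 4:h
6(i) covers 5:h
7(j) covers 2:j
8(j) covers 7:j
9(h) covers 6:i
floor of heap: 0:i, 2:j
completions by unplaced set U, small U first (add the entries for U minus each lowest piece of U):
  |U|=1: {8}:1  {9}:1
  |U|=2: {6,9}:1  {7,8}:1  {8,9}:2
  |U|=3: {2,7,8}:1  {5,6,9}:1  {6,8,9}:3  {7,8,9}:3
  |U|=4: {2,7,8,9}:4  {4,5,6,9}:1  {5,6,8,9}:4  {6,7,8,9}:6
  |U|=5: {2,6,7,8,9}:10  {3,4,5,6,9}:1  {4,5,6,8,9}:5  {5,6,7,8,9}:10
  |U|=6: {1,3,4,5,6,9}:1  {2,5,6,7,8,9}:20  {3,4,5,6,8,9}:6  {4,5,6,7,8,9}:15
  |U|=7: {0,1,3,4,5,6,9}:1  {1,3,4,5,6,8,9}:7  {2,4,5,6,7,8,9}:35  {3,4,5,6,7,8,9}:21
  |U|=8: {0,1,3,4,5,6,8,9}:8  {1,3,4,5,6,7,8,9}:28  {2,3,4,5,6,7,8,9}:56
  start at 0(i): 84
  start at 2(j): 36
sum over floor = 120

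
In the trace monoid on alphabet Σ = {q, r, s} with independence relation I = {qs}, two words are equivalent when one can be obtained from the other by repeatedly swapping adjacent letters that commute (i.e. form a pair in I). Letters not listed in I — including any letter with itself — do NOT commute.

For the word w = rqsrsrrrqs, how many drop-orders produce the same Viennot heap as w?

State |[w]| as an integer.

4

piece 0:r — minimal
piece 1:q rests on {0:r}
piece 2:s rests on {0:r}
piece 3:r rests on {1:q, 2:s}
piece 4:s rests on {3:r}
piece 5:r rests on {4:s}
piece 6:r rests on {5:r}
piece 7:r rests on {6:r}
piece 8:q rests on {7:r}
piece 9:s rests on {7:r}
minimal pieces: {0:r}
ways to finish when only these pieces remain (= sum over removing one remaining piece with nothing left below it):
  1 left: {8}→1  {9}→1
  2 left: {8,9}→2
  3 left: {7,8,9}→2
  4 left: {6,7,8,9}→2
  5 left: {5,6,7,8,9}→2
  6 left: {4,5,6,7,8,9}→2
  7 left: {3,4,5,6,7,8,9}→2
  8 left: {1,3,4,5,6,7,8,9}→2  {2,3,4,5,6,7,8,9}→2
  placing 0:r first → 4 extensions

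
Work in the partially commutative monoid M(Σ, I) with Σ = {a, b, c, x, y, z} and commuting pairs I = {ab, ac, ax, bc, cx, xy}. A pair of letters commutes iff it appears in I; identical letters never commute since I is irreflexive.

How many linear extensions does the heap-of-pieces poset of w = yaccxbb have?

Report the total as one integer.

90

#0=y has no predecessor
#1=a depends on [0:y]
#2=c depends on [0:y]
#3=c depends on [2:c]
#4=x has no predecessor
#5=b depends on [0:y, 4:x]
#6=b depends on [5:b]
sources: [0:y, 4:x]
N(rest) = Σ N(rest − s) over sources s of rest; N(one piece) = 1:
  size 1 → [1]=1  [3]=1  [6]=1
  size 2 → [1,3]=2  [1,6]=2  [2,3]=1  [3,6]=2  [5,6]=1
  size 3 → [1,2,3]=3  [1,3,6]=6  [1,5,6]=3  [2,3,6]=3  [3,5,6]=3  [4,5,6]=1
  size 4 → [1,2,3,6]=12  [1,3,5,6]=12  [1,4,5,6]=4  [2,3,5,6]=6  [3,4,5,6]=4
  size 5 → [1,2,3,5,6]=30  [1,3,4,5,6]=20  [2,3,4,5,6]=10
  first=0(y) contributes 60
  first=4(x) contributes 30
|[w]| = 90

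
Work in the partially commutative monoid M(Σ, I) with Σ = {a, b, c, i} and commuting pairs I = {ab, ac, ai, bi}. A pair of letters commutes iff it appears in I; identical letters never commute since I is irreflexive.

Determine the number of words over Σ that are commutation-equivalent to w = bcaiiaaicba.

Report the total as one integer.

330

drop 0:b onto floor
drop 1:c onto {0:b}
drop 2:a onto floor
drop 3:i onto {1:c}
drop 4:i onto {3:i}
drop 5:a onto {2:a}
drop 6:a onto {5:a}
drop 7:i onto {4:i}
drop 8:c onto {7:i}
drop 9:b onto {8:c}
drop 10:a onto {6:a}
ground layer = {0:b, 2:a}
drop-orders for the pieces not yet dropped (sum over which currently-grounded one goes next):
  1 to go: {9} 1  {10} 1
  2 to go: {6,10} 1  {8,9} 1  {9,10} 2
  3 to go: {5,6,10} 1  {6,9,10} 3  {7,8,9} 1  {8,9,10} 3
  4 to go: {2,5,6,10} 1  {4,7,8,9} 1  {5,6,9,10} 4  {6,8,9,10} 6  {7,8,9,10} 4
  5 to go: {2,5,6,9,10} 5  {3,4,7,8,9} 1  {4,7,8,9,10} 5  {5,6,8,9,10} 10  {6,7,8,9,10} 10
  6 to go: {1,3,4,7,8,9} 1  {2,5,6,8,9,10} 15  {3,4,7,8,9,10} 6  {4,6,7,8,9,10} 15  {5,6,7,8,9,10} 20
  7 to go: {0,1,3,4,7,8,9} 1  {1,3,4,7,8,9,10} 7  {2,5,6,7,8,9,10} 35  {3,4,6,7,8,9,10} 21  {4,5,6,7,8,9,10} 35
  8 to go: {0,1,3,4,7,8,9,10} 8  {1,3,4,6,7,8,9,10} 28  {2,4,5,6,7,8,9,10} 70  {3,4,5,6,7,8,9,10} 56
  9 to go: {0,1,3,4,6,7,8,9,10} 36  {1,3,4,5,6,7,8,9,10} 84  {2,3,4,5,6,7,8,9,10} 126
  if 0:b drops first: 210 orders
  if 2:a drops first: 120 orders
heap linearizations: 330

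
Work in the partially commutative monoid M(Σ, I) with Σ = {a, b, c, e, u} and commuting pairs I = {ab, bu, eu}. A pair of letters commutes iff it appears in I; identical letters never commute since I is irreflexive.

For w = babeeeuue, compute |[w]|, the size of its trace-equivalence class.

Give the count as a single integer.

#0=b has no predecessor
#1=a has no predecessor
#2=b depends on [0:b]
#3=e depends on [1:a, 2:b]
#4=e depends on [3:e]
#5=e depends on [4:e]
#6=u depends on [1:a]
#7=u depends on [6:u]
#8=e depends on [5:e]
sources: [0:b, 1:a]
N(rest) = Σ N(rest − s) over sources s of rest; N(one piece) = 1:
  size 1 → [7]=1  [8]=1
  size 2 → [5,8]=1  [6,7]=1  [7,8]=2
  size 3 → [4,5,8]=1  [5,7,8]=3  [6,7,8]=3
  size 4 → [3,4,5,8]=1  [4,5,7,8]=4  [5,6,7,8]=6
  size 5 → [2,3,4,5,8]=1  [3,4,5,7,8]=5  [4,5,6,7,8]=10
  size 6 → [0,2,3,4,5,8]=1  [2,3,4,5,7,8]=6  [3,4,5,6,7,8]=15
  size 7 → [0,2,3,4,5,7,8]=7  [1,3,4,5,6,7,8]=15  [2,3,4,5,6,7,8]=21
  first=0(b) contributes 36
  first=1(a) contributes 28
|[w]| = 64

64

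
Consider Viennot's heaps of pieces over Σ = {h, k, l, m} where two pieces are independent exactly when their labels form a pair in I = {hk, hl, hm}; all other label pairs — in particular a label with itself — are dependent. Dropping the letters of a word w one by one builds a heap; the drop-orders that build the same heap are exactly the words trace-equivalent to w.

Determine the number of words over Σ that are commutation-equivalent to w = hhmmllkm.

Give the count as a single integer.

piece 0:h — minimal
piece 1:h rests on {0:h}
piece 2:m — minimal
piece 3:m rests on {2:m}
piece 4:l rests on {3:m}
piece 5:l rests on {4:l}
piece 6:k rests on {5:l}
piece 7:m rests on {6:k}
minimal pieces: {0:h, 2:m}
ways to finish when only these pieces remain (= sum over removing one remaining piece with nothing left below it):
  1 left: {1}→1  {7}→1
  2 left: {0,1}→1  {1,7}→2  {6,7}→1
  3 left: {0,1,7}→3  {1,6,7}→3  {5,6,7}→1
  4 left: {0,1,6,7}→6  {1,5,6,7}→4  {4,5,6,7}→1
  5 left: {0,1,5,6,7}→10  {1,4,5,6,7}→5  {3,4,5,6,7}→1
  6 left: {0,1,4,5,6,7}→15  {1,3,4,5,6,7}→6  {2,3,4,5,6,7}→1
  placing 0:h first → 7 extensions
  placing 2:m first → 21 extensions
total linear extensions = 28

28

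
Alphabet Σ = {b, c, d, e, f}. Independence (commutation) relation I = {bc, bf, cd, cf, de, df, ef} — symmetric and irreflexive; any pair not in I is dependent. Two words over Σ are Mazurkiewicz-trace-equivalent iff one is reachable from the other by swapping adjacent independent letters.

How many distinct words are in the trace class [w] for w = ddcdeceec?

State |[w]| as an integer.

#0=d has no predecessor
#1=d depends on [0:d]
#2=c has no predecessor
#3=d depends on [1:d]
#4=e depends on [2:c]
#5=c depends on [4:e]
#6=e depends on [5:c]
#7=e depends on [6:e]
#8=c depends on [7:e]
sources: [0:d, 2:c]
N(rest) = Σ N(rest − s) over sources s of rest; N(one piece) = 1:
  size 1 → [3]=1  [8]=1
  size 2 → [1,3]=1  [3,8]=2  [7,8]=1
  size 3 → [0,1,3]=1  [1,3,8]=3  [3,7,8]=3  [6,7,8]=1
  size 4 → [0,1,3,8]=4  [1,3,7,8]=6  [3,6,7,8]=4  [5,6,7,8]=1
  size 5 → [0,1,3,7,8]=10  [1,3,6,7,8]=10  [3,5,6,7,8]=5  [4,5,6,7,8]=1
  size 6 → [0,1,3,6,7,8]=20  [1,3,5,6,7,8]=15  [2,4,5,6,7,8]=1  [3,4,5,6,7,8]=6
  size 7 → [0,1,3,5,6,7,8]=35  [1,3,4,5,6,7,8]=21  [2,3,4,5,6,7,8]=7
  first=0(d) contributes 28
  first=2(c) contributes 56
|[w]| = 84

84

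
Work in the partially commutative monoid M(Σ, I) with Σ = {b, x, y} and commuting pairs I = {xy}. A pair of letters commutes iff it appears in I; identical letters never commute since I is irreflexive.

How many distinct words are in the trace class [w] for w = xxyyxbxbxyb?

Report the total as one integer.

piece 0:x — minimal
piece 1:x rests on {0:x}
piece 2:y — minimal
piece 3:y rests on {2:y}
piece 4:x rests on {1:x}
piece 5:b rests on {3:y, 4:x}
piece 6:x rests on {5:b}
piece 7:b rests on {6:x}
piece 8:x rests on {7:b}
piece 9:y rests on {7:b}
piece 10:b rests on {8:x, 9:y}
minimal pieces: {0:x, 2:y}
ways to finish when only these pieces remain (= sum over removing one remaining piece with nothing left below it):
  1 left: {10}→1
  2 left: {8,10}→1  {9,10}→1
  3 left: {8,9,10}→2
  4 left: {7,8,9,10}→2
  5 left: {6,7,8,9,10}→2
  6 left: {5,6,7,8,9,10}→2
  7 left: {3,5,6,7,8,9,10}→2  {4,5,6,7,8,9,10}→2
  8 left: {1,4,5,6,7,8,9,10}→2  {2,3,5,6,7,8,9,10}→2  {3,4,5,6,7,8,9,10}→4
  9 left: {0,1,4,5,6,7,8,9,10}→2  {1,3,4,5,6,7,8,9,10}→6  {2,3,4,5,6,7,8,9,10}→6
  placing 0:x first → 12 extensions
  placing 2:y first → 8 extensions
total linear extensions = 20

20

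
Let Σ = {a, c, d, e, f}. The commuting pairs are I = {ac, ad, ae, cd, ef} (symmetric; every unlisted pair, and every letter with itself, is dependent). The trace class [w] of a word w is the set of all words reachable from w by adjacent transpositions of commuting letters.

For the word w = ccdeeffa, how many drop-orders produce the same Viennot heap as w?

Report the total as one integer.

30

0(c) covers ∅
1(c) covers 0:c
2(d) covers ∅
3(e) covers 1:c, 2:d
4(e) covers 3:e
5(f) covers 1:c, 2:d
6(f) covers 5:f
7(a) covers 6:f
floor of heap: 0:c, 2:d
completions by unplaced set U, small U first (add the entries for U minus each lowest piece of U):
  |U|=1: {4}:1  {7}:1
  |U|=2: {3,4}:1  {4,7}:2  {6,7}:1
  |U|=3: {3,4,7}:3  {4,6,7}:3  {5,6,7}:1
  |U|=4: {3,4,6,7}:6  {4,5,6,7}:4
  |U|=5: {3,4,5,6,7}:10
  |U|=6: {1,3,4,5,6,7}:10  {2,3,4,5,6,7}:10
  start at 0(c): 20
  start at 2(d): 10
sum over floor = 30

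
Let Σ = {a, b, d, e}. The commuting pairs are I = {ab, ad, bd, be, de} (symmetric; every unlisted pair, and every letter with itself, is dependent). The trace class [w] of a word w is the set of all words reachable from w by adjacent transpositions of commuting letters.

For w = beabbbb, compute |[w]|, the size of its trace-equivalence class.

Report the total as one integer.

piece 0:b — minimal
piece 1:e — minimal
piece 2:a rests on {1:e}
piece 3:b rests on {0:b}
piece 4:b rests on {3:b}
piece 5:b rests on {4:b}
piece 6:b rests on {5:b}
minimal pieces: {0:b, 1:e}
ways to finish when only these pieces remain (= sum over removing one remaining piece with nothing left below it):
  1 left: {2}→1  {6}→1
  2 left: {1,2}→1  {2,6}→2  {5,6}→1
  3 left: {1,2,6}→3  {2,5,6}→3  {4,5,6}→1
  4 left: {1,2,5,6}→6  {2,4,5,6}→4  {3,4,5,6}→1
  5 left: {0,3,4,5,6}→1  {1,2,4,5,6}→10  {2,3,4,5,6}→5
  placing 0:b first → 15 extensions
  placing 1:e first → 6 extensions
total linear extensions = 21

21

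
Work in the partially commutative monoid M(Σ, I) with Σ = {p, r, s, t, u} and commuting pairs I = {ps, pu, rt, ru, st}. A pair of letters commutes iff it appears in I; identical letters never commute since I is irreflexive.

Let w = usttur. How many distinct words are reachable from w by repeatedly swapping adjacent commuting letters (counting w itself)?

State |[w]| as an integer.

9

piece 0:u — minimal
piece 1:s rests on {0:u}
piece 2:t rests on {0:u}
piece 3:t rests on {2:t}
piece 4:u rests on {1:s, 3:t}
piece 5:r rests on {1:s}
minimal pieces: {0:u}
ways to finish when only these pieces remain (= sum over removing one remaining piece with nothing left below it):
  1 left: {4}→1  {5}→1
  2 left: {3,4}→1  {4,5}→2
  3 left: {1,4,5}→2  {2,3,4}→1  {3,4,5}→3
  4 left: {1,3,4,5}→5  {2,3,4,5}→4
  placing 0:u first → 9 extensions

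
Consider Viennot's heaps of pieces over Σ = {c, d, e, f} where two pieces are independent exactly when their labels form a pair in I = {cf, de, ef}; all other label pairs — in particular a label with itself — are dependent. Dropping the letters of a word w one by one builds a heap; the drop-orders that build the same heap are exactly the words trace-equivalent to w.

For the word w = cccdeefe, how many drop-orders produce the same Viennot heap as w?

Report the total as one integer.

10

#0=c has no predecessor
#1=c depends on [0:c]
#2=c depends on [1:c]
#3=d depends on [2:c]
#4=e depends on [2:c]
#5=e depends on [4:e]
#6=f depends on [3:d]
#7=e depends on [5:e]
sources: [0:c]
N(rest) = Σ N(rest − s) over sources s of rest; N(one piece) = 1:
  size 1 → [6]=1  [7]=1
  size 2 → [3,6]=1  [5,7]=1  [6,7]=2
  size 3 → [3,6,7]=3  [4,5,7]=1  [5,6,7]=3
  size 4 → [3,5,6,7]=6  [4,5,6,7]=4
  size 5 → [3,4,5,6,7]=10
  size 6 → [2,3,4,5,6,7]=10
  first=0(c) contributes 10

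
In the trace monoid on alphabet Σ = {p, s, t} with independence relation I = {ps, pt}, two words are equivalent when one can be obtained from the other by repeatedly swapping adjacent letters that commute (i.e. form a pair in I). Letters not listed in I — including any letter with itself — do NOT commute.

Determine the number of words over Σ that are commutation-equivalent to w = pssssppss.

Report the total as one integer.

0(p) covers ∅
1(s) covers ∅
2(s) covers 1:s
3(s) covers 2:s
4(s) covers 3:s
5(p) covers 0:p
6(p) covers 5:p
7(s) covers 4:s
8(s) covers 7:s
floor of heap: 0:p, 1:s
completions by unplaced set U, small U first (add the entries for U minus each lowest piece of U):
  |U|=1: {6}:1  {8}:1
  |U|=2: {5,6}:1  {6,8}:2  {7,8}:1
  |U|=3: {0,5,6}:1  {4,7,8}:1  {5,6,8}:3  {6,7,8}:3
  |U|=4: {0,5,6,8}:4  {3,4,7,8}:1  {4,6,7,8}:4  {5,6,7,8}:6
  |U|=5: {0,5,6,7,8}:10  {2,3,4,7,8}:1  {3,4,6,7,8}:5  {4,5,6,7,8}:10
  |U|=6: {0,4,5,6,7,8}:20  {1,2,3,4,7,8}:1  {2,3,4,6,7,8}:6  {3,4,5,6,7,8}:15
  |U|=7: {0,3,4,5,6,7,8}:35  {1,2,3,4,6,7,8}:7  {2,3,4,5,6,7,8}:21
  start at 0(p): 28
  start at 1(s): 56
sum over floor = 84

84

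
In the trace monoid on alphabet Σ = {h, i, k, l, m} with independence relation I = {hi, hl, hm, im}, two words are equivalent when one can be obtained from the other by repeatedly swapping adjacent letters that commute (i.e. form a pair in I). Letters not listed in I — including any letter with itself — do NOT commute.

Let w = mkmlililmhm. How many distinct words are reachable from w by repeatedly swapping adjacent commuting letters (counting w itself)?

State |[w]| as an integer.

piece 0:m — minimal
piece 1:k rests on {0:m}
piece 2:m rests on {1:k}
piece 3:l rests on {2:m}
piece 4:i rests on {3:l}
piece 5:l rests on {4:i}
piece 6:i rests on {5:l}
piece 7:l rests on {6:i}
piece 8:m rests on {7:l}
piece 9:h rests on {1:k}
piece 10:m rests on {8:m}
minimal pieces: {0:m}
ways to finish when only these pieces remain (= sum over removing one remaining piece with nothing left below it):
  1 left: {9}→1  {10}→1
  2 left: {8,10}→1  {9,10}→2
  3 left: {7,8,10}→1  {8,9,10}→3
  4 left: {6,7,8,10}→1  {7,8,9,10}→4
  5 left: {5,6,7,8,10}→1  {6,7,8,9,10}→5
  6 left: {4,5,6,7,8,10}→1  {5,6,7,8,9,10}→6
  7 left: {3,4,5,6,7,8,10}→1  {4,5,6,7,8,9,10}→7
  8 left: {2,3,4,5,6,7,8,10}→1  {3,4,5,6,7,8,9,10}→8
  9 left: {2,3,4,5,6,7,8,9,10}→9
  placing 0:m first → 9 extensions

9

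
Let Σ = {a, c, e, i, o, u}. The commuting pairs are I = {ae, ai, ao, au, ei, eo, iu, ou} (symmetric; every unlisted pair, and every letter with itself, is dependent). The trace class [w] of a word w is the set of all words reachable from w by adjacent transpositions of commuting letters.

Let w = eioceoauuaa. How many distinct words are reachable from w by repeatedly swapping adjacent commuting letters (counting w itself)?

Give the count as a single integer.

drop 0:e onto floor
drop 1:i onto floor
drop 2:o onto {1:i}
drop 3:c onto {0:e, 2:o}
drop 4:e onto {3:c}
drop 5:o onto {3:c}
drop 6:a onto {3:c}
drop 7:u onto {4:e}
drop 8:u onto {7:u}
drop 9:a onto {6:a}
drop 10:a onto {9:a}
ground layer = {0:e, 1:i}
drop-orders for the pieces not yet dropped (sum over which currently-grounded one goes next):
  1 to go: {5} 1  {8} 1  {10} 1
  2 to go: {5,8} 2  {5,10} 2  {7,8} 1  {8,10} 2  {9,10} 1
  3 to go: {4,7,8} 1  {5,7,8} 3  {5,8,10} 6  {5,9,10} 3  {6,9,10} 1  {7,8,10} 3  {8,9,10} 3
  4 to go: {4,5,7,8} 4  {4,7,8,10} 4  {5,6,9,10} 4  {5,7,8,10} 12  {5,8,9,10} 12  {6,8,9,10} 4  {7,8,9,10} 6
  5 to go: {4,5,7,8,10} 20  {4,7,8,9,10} 10  {5,6,8,9,10} 20  {5,7,8,9,10} 30  {6,7,8,9,10} 10
  6 to go: {4,5,7,8,9,10} 60  {4,6,7,8,9,10} 20  {5,6,7,8,9,10} 60
  7 to go: {4,5,6,7,8,9,10} 140
  8 to go: {3,4,5,6,7,8,9,10} 140
  9 to go: {0,3,4,5,6,7,8,9,10} 140  {2,3,4,5,6,7,8,9,10} 140
  if 0:e drops first: 140 orders
  if 1:i drops first: 280 orders
heap linearizations: 420

420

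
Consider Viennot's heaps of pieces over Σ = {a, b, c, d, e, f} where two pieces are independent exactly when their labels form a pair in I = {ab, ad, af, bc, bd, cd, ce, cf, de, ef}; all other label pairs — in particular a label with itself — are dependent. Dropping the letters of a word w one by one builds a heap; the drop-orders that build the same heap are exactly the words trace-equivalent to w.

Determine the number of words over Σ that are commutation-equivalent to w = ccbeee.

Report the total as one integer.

15

0(c) covers ∅
1(c) covers 0:c
2(b) covers ∅
3(e) covers 2:b
4(e) covers 3:e
5(e) covers 4:e
floor of heap: 0:c, 2:b
completions by unplaced set U, small U first (add the entries for U minus each lowest piece of U):
  |U|=1: {1}:1  {5}:1
  |U|=2: {0,1}:1  {1,5}:2  {4,5}:1
  |U|=3: {0,1,5}:3  {1,4,5}:3  {3,4,5}:1
  |U|=4: {0,1,4,5}:6  {1,3,4,5}:4  {2,3,4,5}:1
  start at 0(c): 5
  start at 2(b): 10
sum over floor = 15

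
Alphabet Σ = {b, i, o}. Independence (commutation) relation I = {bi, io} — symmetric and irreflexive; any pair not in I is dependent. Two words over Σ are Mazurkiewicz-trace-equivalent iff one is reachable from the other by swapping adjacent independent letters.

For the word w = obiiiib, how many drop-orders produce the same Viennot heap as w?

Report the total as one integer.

35

#0=o has no predecessor
#1=b depends on [0:o]
#2=i has no predecessor
#3=i depends on [2:i]
#4=i depends on [3:i]
#5=i depends on [4:i]
#6=b depends on [1:b]
sources: [0:o, 2:i]
N(rest) = Σ N(rest − s) over sources s of rest; N(one piece) = 1:
  size 1 → [5]=1  [6]=1
  size 2 → [1,6]=1  [4,5]=1  [5,6]=2
  size 3 → [0,1,6]=1  [1,5,6]=3  [3,4,5]=1  [4,5,6]=3
  size 4 → [0,1,5,6]=4  [1,4,5,6]=6  [2,3,4,5]=1  [3,4,5,6]=4
  size 5 → [0,1,4,5,6]=10  [1,3,4,5,6]=10  [2,3,4,5,6]=5
  first=0(o) contributes 15
  first=2(i) contributes 20
|[w]| = 35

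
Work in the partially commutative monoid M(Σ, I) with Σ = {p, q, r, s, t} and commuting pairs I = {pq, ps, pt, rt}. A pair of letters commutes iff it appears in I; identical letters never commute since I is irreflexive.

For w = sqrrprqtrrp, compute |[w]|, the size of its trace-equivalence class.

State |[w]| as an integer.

4

drop 0:s onto floor
drop 1:q onto {0:s}
drop 2:r onto {1:q}
drop 3:r onto {2:r}
drop 4:p onto {3:r}
drop 5:r onto {4:p}
drop 6:q onto {5:r}
drop 7:t onto {6:q}
drop 8:r onto {6:q}
drop 9:r onto {8:r}
drop 10:p onto {9:r}
ground layer = {0:s}
drop-orders for the pieces not yet dropped (sum over which currently-grounded one goes next):
  1 to go: {7} 1  {10} 1
  2 to go: {7,10} 2  {9,10} 1
  3 to go: {7,9,10} 3  {8,9,10} 1
  4 to go: {7,8,9,10} 4
  5 to go: {6,7,8,9,10} 4
  6 to go: {5,6,7,8,9,10} 4
  7 to go: {4,5,6,7,8,9,10} 4
  8 to go: {3,4,5,6,7,8,9,10} 4
  9 to go: {2,3,4,5,6,7,8,9,10} 4
  if 0:s drops first: 4 orders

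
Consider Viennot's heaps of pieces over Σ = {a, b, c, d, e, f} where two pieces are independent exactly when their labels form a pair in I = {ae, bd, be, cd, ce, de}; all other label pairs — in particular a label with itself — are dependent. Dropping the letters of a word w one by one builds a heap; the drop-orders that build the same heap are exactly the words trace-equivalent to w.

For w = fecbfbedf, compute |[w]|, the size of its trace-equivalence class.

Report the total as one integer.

0(f) covers ∅
1(e) covers 0:f
2(c) covers 0:f
3(b) covers 2:c
4(f) covers 1:e, 3:b
5(b) covers 4:f
6(e) covers 4:f
7(d) covers 4:f
8(f) covers 5:b, 6:e, 7:d
floor of heap: 0:f
completions by unplaced set U, small U first (add the entries for U minus each lowest piece of U):
  |U|=1: {8}:1
  |U|=2: {5,8}:1  {6,8}:1  {7,8}:1
  |U|=3: {5,6,8}:2  {5,7,8}:2  {6,7,8}:2
  |U|=4: {5,6,7,8}:6
  |U|=5: {4,5,6,7,8}:6
  |U|=6: {1,4,5,6,7,8}:6  {3,4,5,6,7,8}:6
  |U|=7: {1,3,4,5,6,7,8}:12  {2,3,4,5,6,7,8}:6
  start at 0(f): 18

18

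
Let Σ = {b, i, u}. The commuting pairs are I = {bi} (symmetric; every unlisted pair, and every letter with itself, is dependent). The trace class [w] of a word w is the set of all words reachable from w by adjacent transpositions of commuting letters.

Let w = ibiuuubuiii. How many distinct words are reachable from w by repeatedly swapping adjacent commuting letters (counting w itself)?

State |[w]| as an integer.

3

#0=i has no predecessor
#1=b has no predecessor
#2=i depends on [0:i]
#3=u depends on [1:b, 2:i]
#4=u depends on [3:u]
#5=u depends on [4:u]
#6=b depends on [5:u]
#7=u depends on [6:b]
#8=i depends on [7:u]
#9=i depends on [8:i]
#10=i depends on [9:i]
sources: [0:i, 1:b]
N(rest) = Σ N(rest − s) over sources s of rest; N(one piece) = 1:
  size 1 → [10]=1
  size 2 → [9,10]=1
  size 3 → [8,9,10]=1
  size 4 → [7,8,9,10]=1
  size 5 → [6,7,8,9,10]=1
  size 6 → [5,6,7,8,9,10]=1
  size 7 → [4,5,6,7,8,9,10]=1
  size 8 → [3,4,5,6,7,8,9,10]=1
  size 9 → [1,3,4,5,6,7,8,9,10]=1  [2,3,4,5,6,7,8,9,10]=1
  first=0(i) contributes 2
  first=1(b) contributes 1
|[w]| = 3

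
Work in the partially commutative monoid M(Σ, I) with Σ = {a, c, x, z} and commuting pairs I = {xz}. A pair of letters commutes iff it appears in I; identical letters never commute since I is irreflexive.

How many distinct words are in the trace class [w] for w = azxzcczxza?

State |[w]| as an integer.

piece 0:a — minimal
piece 1:z rests on {0:a}
piece 2:x rests on {0:a}
piece 3:z rests on {1:z}
piece 4:c rests on {2:x, 3:z}
piece 5:c rests on {4:c}
piece 6:z rests on {5:c}
piece 7:x rests on {5:c}
piece 8:z rests on {6:z}
piece 9:a rests on {7:x, 8:z}
minimal pieces: {0:a}
ways to finish when only these pieces remain (= sum over removing one remaining piece with nothing left below it):
  1 left: {9}→1
  2 left: {7,9}→1  {8,9}→1
  3 left: {6,8,9}→1  {7,8,9}→2
  4 left: {6,7,8,9}→3
  5 left: {5,6,7,8,9}→3
  6 left: {4,5,6,7,8,9}→3
  7 left: {2,4,5,6,7,8,9}→3  {3,4,5,6,7,8,9}→3
  8 left: {1,3,4,5,6,7,8,9}→3  {2,3,4,5,6,7,8,9}→6
  placing 0:a first → 9 extensions

9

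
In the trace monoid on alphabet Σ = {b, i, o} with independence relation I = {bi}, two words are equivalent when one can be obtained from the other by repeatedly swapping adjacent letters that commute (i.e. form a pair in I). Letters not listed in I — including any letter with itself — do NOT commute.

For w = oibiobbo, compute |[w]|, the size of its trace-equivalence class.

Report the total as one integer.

#0=o has no predecessor
#1=i depends on [0:o]
#2=b depends on [0:o]
#3=i depends on [1:i]
#4=o depends on [2:b, 3:i]
#5=b depends on [4:o]
#6=b depends on [5:b]
#7=o depends on [6:b]
sources: [0:o]
N(rest) = Σ N(rest − s) over sources s of rest; N(one piece) = 1:
  size 1 → [7]=1
  size 2 → [6,7]=1
  size 3 → [5,6,7]=1
  size 4 → [4,5,6,7]=1
  size 5 → [2,4,5,6,7]=1  [3,4,5,6,7]=1
  size 6 → [1,3,4,5,6,7]=1  [2,3,4,5,6,7]=2
  first=0(o) contributes 3

3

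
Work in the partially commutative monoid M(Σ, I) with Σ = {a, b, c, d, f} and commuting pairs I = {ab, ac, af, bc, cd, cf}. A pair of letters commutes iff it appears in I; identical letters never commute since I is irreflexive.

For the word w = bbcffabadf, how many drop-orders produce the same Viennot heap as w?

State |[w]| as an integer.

#0=b has no predecessor
#1=b depends on [0:b]
#2=c has no predecessor
#3=f depends on [1:b]
#4=f depends on [3:f]
#5=a has no predecessor
#6=b depends on [4:f]
#7=a depends on [5:a]
#8=d depends on [6:b, 7:a]
#9=f depends on [8:d]
sources: [0:b, 2:c, 5:a]
N(rest) = Σ N(rest − s) over sources s of rest; N(one piece) = 1:
  size 1 → [2]=1  [9]=1
  size 2 → [2,9]=2  [8,9]=1
  size 3 → [2,8,9]=3  [6,8,9]=1  [7,8,9]=1
  size 4 → [2,6,8,9]=4  [2,7,8,9]=4  [4,6,8,9]=1  [5,7,8,9]=1  [6,7,8,9]=2
  size 5 → [2,4,6,8,9]=5  [2,5,7,8,9]=5  [2,6,7,8,9]=10  [3,4,6,8,9]=1  [4,6,7,8,9]=3  [5,6,7,8,9]=3
  size 6 → [1,3,4,6,8,9]=1  [2,3,4,6,8,9]=6  [2,4,6,7,8,9]=18  [2,5,6,7,8,9]=18  [3,4,6,7,8,9]=4  [4,5,6,7,8,9]=6
  size 7 → [0,1,3,4,6,8,9]=1  [1,2,3,4,6,8,9]=7  [1,3,4,6,7,8,9]=5  [2,3,4,6,7,8,9]=28  [2,4,5,6,7,8,9]=42  [3,4,5,6,7,8,9]=10
  size 8 → [0,1,2,3,4,6,8,9]=8  [0,1,3,4,6,7,8,9]=6  [1,2,3,4,6,7,8,9]=40  [1,3,4,5,6,7,8,9]=15  [2,3,4,5,6,7,8,9]=80
  first=0(b) contributes 135
  first=2(c) contributes 21
  first=5(a) contributes 54
|[w]| = 210

210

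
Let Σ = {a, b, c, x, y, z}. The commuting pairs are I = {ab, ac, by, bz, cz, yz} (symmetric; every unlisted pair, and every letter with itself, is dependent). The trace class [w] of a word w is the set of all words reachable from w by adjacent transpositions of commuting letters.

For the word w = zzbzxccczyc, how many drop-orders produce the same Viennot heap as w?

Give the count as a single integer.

drop 0:z onto floor
drop 1:z onto {0:z}
drop 2:b onto floor
drop 3:z onto {1:z}
drop 4:x onto {2:b, 3:z}
drop 5:c onto {4:x}
drop 6:c onto {5:c}
drop 7:c onto {6:c}
drop 8:z onto {4:x}
drop 9:y onto {7:c}
drop 10:c onto {9:y}
ground layer = {0:z, 2:b}
drop-orders for the pieces not yet dropped (sum over which currently-grounded one goes next):
  1 to go: {8} 1  {10} 1
  2 to go: {8,10} 2  {9,10} 1
  3 to go: {7,9,10} 1  {8,9,10} 3
  4 to go: {6,7,9,10} 1  {7,8,9,10} 4
  5 to go: {5,6,7,9,10} 1  {6,7,8,9,10} 5
  6 to go: {5,6,7,8,9,10} 6
  7 to go: {4,5,6,7,8,9,10} 6
  8 to go: {2,4,5,6,7,8,9,10} 6  {3,4,5,6,7,8,9,10} 6
  9 to go: {1,3,4,5,6,7,8,9,10} 6  {2,3,4,5,6,7,8,9,10} 12
  if 0:z drops first: 18 orders
  if 2:b drops first: 6 orders
heap linearizations: 24

24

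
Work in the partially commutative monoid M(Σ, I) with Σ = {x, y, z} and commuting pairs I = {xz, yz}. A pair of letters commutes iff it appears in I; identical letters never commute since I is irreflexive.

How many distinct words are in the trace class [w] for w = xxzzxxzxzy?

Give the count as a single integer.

210

piece 0:x — minimal
piece 1:x rests on {0:x}
piece 2:z — minimal
piece 3:z rests on {2:z}
piece 4:x rests on {1:x}
piece 5:x rests on {4:x}
piece 6:z rests on {3:z}
piece 7:x rests on {5:x}
piece 8:z rests on {6:z}
piece 9:y rests on {7:x}
minimal pieces: {0:x, 2:z}
ways to finish when only these pieces remain (= sum over removing one remaining piece with nothing left below it):
  1 left: {8}→1  {9}→1
  2 left: {6,8}→1  {7,9}→1  {8,9}→2
  3 left: {3,6,8}→1  {5,7,9}→1  {6,8,9}→3  {7,8,9}→3
  4 left: {2,3,6,8}→1  {3,6,8,9}→4  {4,5,7,9}→1  {5,7,8,9}→4  {6,7,8,9}→6
  5 left: {1,4,5,7,9}→1  {2,3,6,8,9}→5  {3,6,7,8,9}→10  {4,5,7,8,9}→5  {5,6,7,8,9}→10
  6 left: {0,1,4,5,7,9}→1  {1,4,5,7,8,9}→6  {2,3,6,7,8,9}→15  {3,5,6,7,8,9}→20  {4,5,6,7,8,9}→15
  7 left: {0,1,4,5,7,8,9}→7  {1,4,5,6,7,8,9}→21  {2,3,5,6,7,8,9}→35  {3,4,5,6,7,8,9}→35
  8 left: {0,1,4,5,6,7,8,9}→28  {1,3,4,5,6,7,8,9}→56  {2,3,4,5,6,7,8,9}→70
  placing 0:x first → 126 extensions
  placing 2:z first → 84 extensions
total linear extensions = 210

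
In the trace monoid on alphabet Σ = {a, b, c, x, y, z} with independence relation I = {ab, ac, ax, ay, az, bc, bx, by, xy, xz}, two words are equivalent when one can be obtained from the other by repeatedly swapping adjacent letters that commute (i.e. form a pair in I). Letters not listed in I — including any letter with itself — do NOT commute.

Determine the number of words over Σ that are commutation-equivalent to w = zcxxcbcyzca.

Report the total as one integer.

drop 0:z onto floor
drop 1:c onto {0:z}
drop 2:x onto {1:c}
drop 3:x onto {2:x}
drop 4:c onto {3:x}
drop 5:b onto {0:z}
drop 6:c onto {4:c}
drop 7:y onto {6:c}
drop 8:z onto {5:b, 7:y}
drop 9:c onto {8:z}
drop 10:a onto floor
ground layer = {0:z, 10:a}
drop-orders for the pieces not yet dropped (sum over which currently-grounded one goes next):
  1 to go: {9} 1  {10} 1
  2 to go: {8,9} 1  {9,10} 2
  3 to go: {5,8,9} 1  {7,8,9} 1  {8,9,10} 3
  4 to go: {5,7,8,9} 2  {5,8,9,10} 4  {6,7,8,9} 1  {7,8,9,10} 4
  5 to go: {4,6,7,8,9} 1  {5,6,7,8,9} 3  {5,7,8,9,10} 10  {6,7,8,9,10} 5
  6 to go: {3,4,6,7,8,9} 1  {4,5,6,7,8,9} 4  {4,6,7,8,9,10} 6  {5,6,7,8,9,10} 18
  7 to go: {2,3,4,6,7,8,9} 1  {3,4,5,6,7,8,9} 5  {3,4,6,7,8,9,10} 7  {4,5,6,7,8,9,10} 28
  8 to go: {1,2,3,4,6,7,8,9} 1  {2,3,4,5,6,7,8,9} 6  {2,3,4,6,7,8,9,10} 8  {3,4,5,6,7,8,9,10} 40
  9 to go: {1,2,3,4,5,6,7,8,9} 7  {1,2,3,4,6,7,8,9,10} 9  {2,3,4,5,6,7,8,9,10} 54
  if 0:z drops first: 70 orders
  if 10:a drops first: 7 orders
heap linearizations: 77

77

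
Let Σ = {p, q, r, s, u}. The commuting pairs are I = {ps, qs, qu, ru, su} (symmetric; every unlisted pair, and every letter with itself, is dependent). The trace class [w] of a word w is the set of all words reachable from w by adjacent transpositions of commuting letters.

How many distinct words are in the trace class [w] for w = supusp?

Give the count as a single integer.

0(s) covers ∅
1(u) covers ∅
2(p) covers 1:u
3(u) covers 2:p
4(s) covers 0:s
5(p) covers 3:u
floor of heap: 0:s, 1:u
completions by unplaced set U, small U first (add the entries for U minus each lowest piece of U):
  |U|=1: {4}:1  {5}:1
  |U|=2: {0,4}:1  {3,5}:1  {4,5}:2
  |U|=3: {0,4,5}:3  {2,3,5}:1  {3,4,5}:3
  |U|=4: {0,3,4,5}:6  {1,2,3,5}:1  {2,3,4,5}:4
  start at 0(s): 5
  start at 1(u): 10
sum over floor = 15

15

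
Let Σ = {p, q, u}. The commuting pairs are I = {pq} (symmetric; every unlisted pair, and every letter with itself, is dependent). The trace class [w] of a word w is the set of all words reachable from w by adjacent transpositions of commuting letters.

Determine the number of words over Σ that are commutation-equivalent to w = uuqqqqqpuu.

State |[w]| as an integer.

0(u) covers ∅
1(u) covers 0:u
2(q) covers 1:u
3(q) covers 2:q
4(q) covers 3:q
5(q) covers 4:q
6(q) covers 5:q
7(p) covers 1:u
8(u) covers 6:q, 7:p
9(u) covers 8:u
floor of heap: 0:u
completions by unplaced set U, small U first (add the entries for U minus each lowest piece of U):
  |U|=1: {9}:1
  |U|=2: {8,9}:1
  |U|=3: {6,8,9}:1  {7,8,9}:1
  |U|=4: {5,6,8,9}:1  {6,7,8,9}:2
  |U|=5: {4,5,6,8,9}:1  {5,6,7,8,9}:3
  |U|=6: {3,4,5,6,8,9}:1  {4,5,6,7,8,9}:4
  |U|=7: {2,3,4,5,6,8,9}:1  {3,4,5,6,7,8,9}:5
  |U|=8: {2,3,4,5,6,7,8,9}:6
  start at 0(u): 6

6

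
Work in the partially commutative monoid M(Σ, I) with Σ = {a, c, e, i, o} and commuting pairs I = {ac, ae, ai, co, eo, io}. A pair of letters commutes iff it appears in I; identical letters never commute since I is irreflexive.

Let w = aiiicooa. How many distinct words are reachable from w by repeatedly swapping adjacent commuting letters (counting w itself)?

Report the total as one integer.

70

drop 0:a onto floor
drop 1:i onto floor
drop 2:i onto {1:i}
drop 3:i onto {2:i}
drop 4:c onto {3:i}
drop 5:o onto {0:a}
drop 6:o onto {5:o}
drop 7:a onto {6:o}
ground layer = {0:a, 1:i}
drop-orders for the pieces not yet dropped (sum over which currently-grounded one goes next):
  1 to go: {4} 1  {7} 1
  2 to go: {3,4} 1  {4,7} 2  {6,7} 1
  3 to go: {2,3,4} 1  {3,4,7} 3  {4,6,7} 3  {5,6,7} 1
  4 to go: {0,5,6,7} 1  {1,2,3,4} 1  {2,3,4,7} 4  {3,4,6,7} 6  {4,5,6,7} 4
  5 to go: {0,4,5,6,7} 5  {1,2,3,4,7} 5  {2,3,4,6,7} 10  {3,4,5,6,7} 10
  6 to go: {0,3,4,5,6,7} 15  {1,2,3,4,6,7} 15  {2,3,4,5,6,7} 20
  if 0:a drops first: 35 orders
  if 1:i drops first: 35 orders
heap linearizations: 70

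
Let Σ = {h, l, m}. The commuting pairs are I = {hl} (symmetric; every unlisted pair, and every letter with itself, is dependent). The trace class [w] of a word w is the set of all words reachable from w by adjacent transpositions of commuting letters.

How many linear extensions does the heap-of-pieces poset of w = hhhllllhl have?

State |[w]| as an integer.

126

#0=h has no predecessor
#1=h depends on [0:h]
#2=h depends on [1:h]
#3=l has no predecessor
#4=l depends on [3:l]
#5=l depends on [4:l]
#6=l depends on [5:l]
#7=h depends on [2:h]
#8=l depends on [6:l]
sources: [0:h, 3:l]
N(rest) = Σ N(rest − s) over sources s of rest; N(one piece) = 1:
  size 1 → [7]=1  [8]=1
  size 2 → [2,7]=1  [6,8]=1  [7,8]=2
  size 3 → [1,2,7]=1  [2,7,8]=3  [5,6,8]=1  [6,7,8]=3
  size 4 → [0,1,2,7]=1  [1,2,7,8]=4  [2,6,7,8]=6  [4,5,6,8]=1  [5,6,7,8]=4
  size 5 → [0,1,2,7,8]=5  [1,2,6,7,8]=10  [2,5,6,7,8]=10  [3,4,5,6,8]=1  [4,5,6,7,8]=5
  size 6 → [0,1,2,6,7,8]=15  [1,2,5,6,7,8]=20  [2,4,5,6,7,8]=15  [3,4,5,6,7,8]=6
  size 7 → [0,1,2,5,6,7,8]=35  [1,2,4,5,6,7,8]=35  [2,3,4,5,6,7,8]=21
  first=0(h) contributes 56
  first=3(l) contributes 70
|[w]| = 126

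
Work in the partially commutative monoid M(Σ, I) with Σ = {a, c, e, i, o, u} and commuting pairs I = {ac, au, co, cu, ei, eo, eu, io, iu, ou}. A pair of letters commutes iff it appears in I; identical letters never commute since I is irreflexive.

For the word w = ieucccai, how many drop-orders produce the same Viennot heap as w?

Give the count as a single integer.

drop 0:i onto floor
drop 1:e onto floor
drop 2:u onto floor
drop 3:c onto {0:i, 1:e}
drop 4:c onto {3:c}
drop 5:c onto {4:c}
drop 6:a onto {0:i, 1:e}
drop 7:i onto {5:c, 6:a}
ground layer = {0:i, 1:e, 2:u}
drop-orders for the pieces not yet dropped (sum over which currently-grounded one goes next):
  1 to go: {2} 1  {7} 1
  2 to go: {2,7} 2  {5,7} 1  {6,7} 1
  3 to go: {2,5,7} 3  {2,6,7} 3  {4,5,7} 1  {5,6,7} 2
  4 to go: {2,4,5,7} 4  {2,5,6,7} 8  {3,4,5,7} 1  {4,5,6,7} 3
  5 to go: {2,3,4,5,7} 5  {2,4,5,6,7} 15  {3,4,5,6,7} 4
  6 to go: {0,3,4,5,6,7} 4  {1,3,4,5,6,7} 4  {2,3,4,5,6,7} 24
  if 0:i drops first: 28 orders
  if 1:e drops first: 28 orders
  if 2:u drops first: 8 orders
heap linearizations: 64

64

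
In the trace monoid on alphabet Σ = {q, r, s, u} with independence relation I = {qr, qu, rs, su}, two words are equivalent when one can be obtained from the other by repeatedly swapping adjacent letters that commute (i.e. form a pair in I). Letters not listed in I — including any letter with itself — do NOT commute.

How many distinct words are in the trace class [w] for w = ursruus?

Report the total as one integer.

piece 0:u — minimal
piece 1:r rests on {0:u}
piece 2:s — minimal
piece 3:r rests on {1:r}
piece 4:u rests on {3:r}
piece 5:u rests on {4:u}
piece 6:s rests on {2:s}
minimal pieces: {0:u, 2:s}
ways to finish when only these pieces remain (= sum over removing one remaining piece with nothing left below it):
  1 left: {5}→1  {6}→1
  2 left: {2,6}→1  {4,5}→1  {5,6}→2
  3 left: {2,5,6}→3  {3,4,5}→1  {4,5,6}→3
  4 left: {1,3,4,5}→1  {2,4,5,6}→6  {3,4,5,6}→4
  5 left: {0,1,3,4,5}→1  {1,3,4,5,6}→5  {2,3,4,5,6}→10
  placing 0:u first → 15 extensions
  placing 2:s first → 6 extensions
total linear extensions = 21

21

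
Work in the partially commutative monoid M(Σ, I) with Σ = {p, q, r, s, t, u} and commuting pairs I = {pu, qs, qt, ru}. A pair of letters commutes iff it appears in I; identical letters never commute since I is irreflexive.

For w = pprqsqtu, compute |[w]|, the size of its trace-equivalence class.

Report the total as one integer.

6

drop 0:p onto floor
drop 1:p onto {0:p}
drop 2:r onto {1:p}
drop 3:q onto {2:r}
drop 4:s onto {2:r}
drop 5:q onto {3:q}
drop 6:t onto {4:s}
drop 7:u onto {5:q, 6:t}
ground layer = {0:p}
drop-orders for the pieces not yet dropped (sum over which currently-grounded one goes next):
  1 to go: {7} 1
  2 to go: {5,7} 1  {6,7} 1
  3 to go: {3,5,7} 1  {4,6,7} 1  {5,6,7} 2
  4 to go: {3,5,6,7} 3  {4,5,6,7} 3
  5 to go: {3,4,5,6,7} 6
  6 to go: {2,3,4,5,6,7} 6
  if 0:p drops first: 6 orders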